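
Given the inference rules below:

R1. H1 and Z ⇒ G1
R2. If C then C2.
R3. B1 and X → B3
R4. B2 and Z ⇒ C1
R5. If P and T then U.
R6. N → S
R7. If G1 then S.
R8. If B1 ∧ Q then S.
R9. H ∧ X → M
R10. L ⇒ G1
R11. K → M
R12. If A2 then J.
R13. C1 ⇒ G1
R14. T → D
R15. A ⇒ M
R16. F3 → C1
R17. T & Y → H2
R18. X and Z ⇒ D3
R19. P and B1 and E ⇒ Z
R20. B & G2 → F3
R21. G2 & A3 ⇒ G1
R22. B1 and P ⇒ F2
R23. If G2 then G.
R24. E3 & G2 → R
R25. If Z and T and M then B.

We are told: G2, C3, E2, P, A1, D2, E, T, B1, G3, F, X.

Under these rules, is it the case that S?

No

Forward chaining from the given facts derives: B3, U, D, Z, F2, G, D3.
Rules concluding S: R6 needs N; R7 needs G1; R8 needs Q — none of these are established.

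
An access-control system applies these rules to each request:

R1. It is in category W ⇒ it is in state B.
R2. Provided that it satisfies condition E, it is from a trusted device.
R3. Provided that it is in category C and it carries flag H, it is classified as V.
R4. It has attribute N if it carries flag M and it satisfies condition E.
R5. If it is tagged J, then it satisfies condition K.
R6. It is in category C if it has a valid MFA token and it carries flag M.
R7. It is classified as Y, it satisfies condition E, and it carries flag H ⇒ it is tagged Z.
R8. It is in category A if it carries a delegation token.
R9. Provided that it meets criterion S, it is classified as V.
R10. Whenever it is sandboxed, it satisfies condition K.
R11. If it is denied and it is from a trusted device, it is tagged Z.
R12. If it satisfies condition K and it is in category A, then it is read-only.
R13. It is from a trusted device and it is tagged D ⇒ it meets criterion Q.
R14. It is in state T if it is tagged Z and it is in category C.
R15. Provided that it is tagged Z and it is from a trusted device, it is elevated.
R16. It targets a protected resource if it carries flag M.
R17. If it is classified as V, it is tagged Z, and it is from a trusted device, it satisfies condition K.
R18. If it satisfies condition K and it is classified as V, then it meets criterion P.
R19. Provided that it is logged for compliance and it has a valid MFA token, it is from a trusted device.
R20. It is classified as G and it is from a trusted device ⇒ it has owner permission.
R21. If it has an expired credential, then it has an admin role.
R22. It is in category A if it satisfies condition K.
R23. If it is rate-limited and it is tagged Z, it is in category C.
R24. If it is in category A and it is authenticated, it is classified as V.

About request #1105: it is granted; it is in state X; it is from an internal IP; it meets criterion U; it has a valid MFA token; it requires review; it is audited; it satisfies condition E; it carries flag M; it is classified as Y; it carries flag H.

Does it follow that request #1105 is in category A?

By R2 (it satisfies condition E): it is from a trusted device.
By R6 (it has a valid MFA token, it carries flag M): it is in category C.
By R7 (it is classified as Y, it satisfies condition E, it carries flag H): it is tagged Z.
By R3 (it is in category C, it carries flag H): it is classified as V.
By R17 (it is classified as V, it is tagged Z, it is from a trusted device): it satisfies condition K.
By R22 (it satisfies condition K): it is in category A.

Yes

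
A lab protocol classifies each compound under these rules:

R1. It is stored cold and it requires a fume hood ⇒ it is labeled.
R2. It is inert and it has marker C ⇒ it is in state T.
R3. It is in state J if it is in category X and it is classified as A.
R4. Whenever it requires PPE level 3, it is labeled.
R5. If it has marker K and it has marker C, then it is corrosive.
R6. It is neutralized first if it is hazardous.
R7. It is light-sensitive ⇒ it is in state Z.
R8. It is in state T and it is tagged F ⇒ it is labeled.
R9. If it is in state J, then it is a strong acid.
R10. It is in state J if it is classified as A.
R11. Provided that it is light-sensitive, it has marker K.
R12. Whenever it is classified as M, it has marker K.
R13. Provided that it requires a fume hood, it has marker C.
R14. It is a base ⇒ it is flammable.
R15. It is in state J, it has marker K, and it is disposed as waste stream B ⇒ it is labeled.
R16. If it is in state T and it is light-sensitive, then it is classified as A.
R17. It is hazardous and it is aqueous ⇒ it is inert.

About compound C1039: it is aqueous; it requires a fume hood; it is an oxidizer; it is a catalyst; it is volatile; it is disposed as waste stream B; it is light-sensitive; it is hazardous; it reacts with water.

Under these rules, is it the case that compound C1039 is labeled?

Yes

By R11 (it is light-sensitive): it has marker K.
By R13 (it requires a fume hood): it has marker C.
By R17 (it is hazardous, it is aqueous): it is inert.
By R2 (it is inert, it has marker C): it is in state T.
By R16 (it is in state T, it is light-sensitive): it is classified as A.
By R10 (it is classified as A): it is in state J.
By R15 (it is in state J, it has marker K, it is disposed as waste stream B): it is labeled.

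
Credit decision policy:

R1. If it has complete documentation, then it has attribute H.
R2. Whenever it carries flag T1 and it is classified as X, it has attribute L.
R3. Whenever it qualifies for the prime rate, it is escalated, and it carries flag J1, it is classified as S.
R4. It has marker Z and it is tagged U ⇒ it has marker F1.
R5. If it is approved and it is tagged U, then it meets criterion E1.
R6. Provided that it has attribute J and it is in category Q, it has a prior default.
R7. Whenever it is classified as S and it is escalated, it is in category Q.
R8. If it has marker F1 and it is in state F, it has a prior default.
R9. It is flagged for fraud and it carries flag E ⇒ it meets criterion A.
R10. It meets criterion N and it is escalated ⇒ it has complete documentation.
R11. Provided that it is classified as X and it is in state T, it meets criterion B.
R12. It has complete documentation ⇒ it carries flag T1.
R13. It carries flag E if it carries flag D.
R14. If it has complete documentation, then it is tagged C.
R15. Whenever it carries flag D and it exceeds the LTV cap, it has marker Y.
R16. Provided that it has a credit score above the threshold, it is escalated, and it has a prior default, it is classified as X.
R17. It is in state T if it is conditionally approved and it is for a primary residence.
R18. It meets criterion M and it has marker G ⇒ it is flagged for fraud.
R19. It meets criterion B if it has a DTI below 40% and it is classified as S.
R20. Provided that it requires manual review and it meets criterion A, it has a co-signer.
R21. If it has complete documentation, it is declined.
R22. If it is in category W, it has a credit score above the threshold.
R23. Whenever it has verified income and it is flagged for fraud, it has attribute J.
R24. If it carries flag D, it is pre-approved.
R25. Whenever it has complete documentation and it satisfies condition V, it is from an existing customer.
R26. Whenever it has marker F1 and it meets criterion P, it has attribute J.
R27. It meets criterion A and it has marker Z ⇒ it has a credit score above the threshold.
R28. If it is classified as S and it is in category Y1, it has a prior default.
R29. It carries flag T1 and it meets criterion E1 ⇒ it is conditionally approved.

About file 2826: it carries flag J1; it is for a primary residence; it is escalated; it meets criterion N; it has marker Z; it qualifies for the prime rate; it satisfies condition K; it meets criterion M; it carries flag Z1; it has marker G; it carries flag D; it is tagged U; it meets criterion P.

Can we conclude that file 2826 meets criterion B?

Forward chaining from the given facts derives: is classified as S, has marker F1, is in category Q, has complete documentation, carries flag T1, carries flag E, is tagged C, is flagged for fraud, is declined, is pre-approved, has attribute J, has attribute H, has a prior default, meets criterion A, has a credit score above the threshold, is classified as X, has attribute L.
Rules concluding "it meets criterion B": R11 needs "it is in state T"; R19 needs "it has a DTI below 40%" — none of these are established.

No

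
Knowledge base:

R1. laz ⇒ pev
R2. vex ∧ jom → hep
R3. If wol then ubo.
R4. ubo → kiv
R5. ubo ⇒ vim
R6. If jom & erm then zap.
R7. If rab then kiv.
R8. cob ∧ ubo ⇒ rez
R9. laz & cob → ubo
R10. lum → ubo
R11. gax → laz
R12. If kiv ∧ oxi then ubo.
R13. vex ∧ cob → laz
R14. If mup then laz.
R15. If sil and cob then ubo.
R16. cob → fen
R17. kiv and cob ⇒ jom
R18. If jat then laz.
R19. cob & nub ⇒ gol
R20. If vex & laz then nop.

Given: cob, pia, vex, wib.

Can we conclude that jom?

Yes

laz  (by R13: vex, cob)
ubo  (by R9: laz, cob)
kiv  (by R4: ubo)
jom  (by R17: kiv, cob)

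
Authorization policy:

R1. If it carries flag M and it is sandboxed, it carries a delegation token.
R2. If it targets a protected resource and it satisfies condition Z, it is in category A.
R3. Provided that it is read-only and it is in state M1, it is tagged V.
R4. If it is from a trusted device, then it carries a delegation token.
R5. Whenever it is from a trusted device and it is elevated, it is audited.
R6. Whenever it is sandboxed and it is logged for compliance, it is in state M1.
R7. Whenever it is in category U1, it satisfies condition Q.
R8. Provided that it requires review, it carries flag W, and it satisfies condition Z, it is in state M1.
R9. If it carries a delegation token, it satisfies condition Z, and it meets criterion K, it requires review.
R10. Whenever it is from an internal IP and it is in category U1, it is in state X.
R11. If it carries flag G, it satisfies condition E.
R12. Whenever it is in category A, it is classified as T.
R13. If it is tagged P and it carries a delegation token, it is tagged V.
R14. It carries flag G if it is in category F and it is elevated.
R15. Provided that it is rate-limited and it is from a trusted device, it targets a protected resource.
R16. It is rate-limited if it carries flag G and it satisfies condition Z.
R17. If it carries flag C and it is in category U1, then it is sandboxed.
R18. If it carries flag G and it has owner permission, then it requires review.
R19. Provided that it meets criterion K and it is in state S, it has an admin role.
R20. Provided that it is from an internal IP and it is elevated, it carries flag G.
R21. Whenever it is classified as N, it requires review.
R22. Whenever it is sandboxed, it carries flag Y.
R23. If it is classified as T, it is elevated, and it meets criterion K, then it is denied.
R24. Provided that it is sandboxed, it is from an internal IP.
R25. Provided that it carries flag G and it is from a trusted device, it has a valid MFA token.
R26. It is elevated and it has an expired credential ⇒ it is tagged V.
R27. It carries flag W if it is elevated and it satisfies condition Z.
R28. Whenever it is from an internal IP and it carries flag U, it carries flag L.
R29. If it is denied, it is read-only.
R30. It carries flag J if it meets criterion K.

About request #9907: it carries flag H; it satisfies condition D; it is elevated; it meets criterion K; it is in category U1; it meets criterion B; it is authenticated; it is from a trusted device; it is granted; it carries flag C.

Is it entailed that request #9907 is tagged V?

No

Forward chaining from the given facts derives: carries a delegation token, is audited, satisfies condition Q, is sandboxed, carries flag Y, is from an internal IP, carries flag J, is in state X, carries flag G, has a valid MFA token, satisfies condition E.
Rules concluding "it is tagged V": R3 needs "it is read-only"; R13 needs "it is tagged P"; R26 needs "it has an expired credential" — none of these are established.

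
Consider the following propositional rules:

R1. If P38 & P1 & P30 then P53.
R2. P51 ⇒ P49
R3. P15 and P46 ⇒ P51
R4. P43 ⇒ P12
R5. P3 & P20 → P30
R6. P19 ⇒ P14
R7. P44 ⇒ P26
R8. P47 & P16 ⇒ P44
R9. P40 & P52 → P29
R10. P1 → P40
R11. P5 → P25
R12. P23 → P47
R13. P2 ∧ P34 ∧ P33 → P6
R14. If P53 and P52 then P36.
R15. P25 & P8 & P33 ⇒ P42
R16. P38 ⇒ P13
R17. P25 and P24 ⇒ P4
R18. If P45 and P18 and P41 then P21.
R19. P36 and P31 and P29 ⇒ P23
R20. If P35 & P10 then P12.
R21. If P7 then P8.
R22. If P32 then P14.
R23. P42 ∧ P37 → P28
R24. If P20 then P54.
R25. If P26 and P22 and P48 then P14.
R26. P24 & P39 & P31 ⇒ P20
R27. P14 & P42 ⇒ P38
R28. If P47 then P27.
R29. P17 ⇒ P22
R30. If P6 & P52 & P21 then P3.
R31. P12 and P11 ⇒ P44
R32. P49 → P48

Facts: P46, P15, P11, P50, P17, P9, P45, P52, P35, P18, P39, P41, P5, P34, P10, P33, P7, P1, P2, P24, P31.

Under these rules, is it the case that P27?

Yes

P51  (by R3: P15, P46)
P40  (by R10: P1)
P25  (by R11: P5)
P6  (by R13: P2, P34, P33)
P21  (by R18: P45, P18, P41)
P12  (by R20: P35, P10)
P8  (by R21: P7)
P20  (by R26: P24, P39, P31)
P22  (by R29: P17)
P3  (by R30: P6, P52, P21)
P44  (by R31: P12, P11)
P49  (by R2: P51)
P30  (by R5: P3, P20)
P26  (by R7: P44)
P29  (by R9: P40, P52)
P42  (by R15: P25, P8, P33)
P48  (by R32: P49)
P14  (by R25: P26, P22, P48)
P38  (by R27: P14, P42)
P53  (by R1: P38, P1, P30)
P36  (by R14: P53, P52)
P23  (by R19: P36, P31, P29)
P47  (by R12: P23)
P27  (by R28: P47)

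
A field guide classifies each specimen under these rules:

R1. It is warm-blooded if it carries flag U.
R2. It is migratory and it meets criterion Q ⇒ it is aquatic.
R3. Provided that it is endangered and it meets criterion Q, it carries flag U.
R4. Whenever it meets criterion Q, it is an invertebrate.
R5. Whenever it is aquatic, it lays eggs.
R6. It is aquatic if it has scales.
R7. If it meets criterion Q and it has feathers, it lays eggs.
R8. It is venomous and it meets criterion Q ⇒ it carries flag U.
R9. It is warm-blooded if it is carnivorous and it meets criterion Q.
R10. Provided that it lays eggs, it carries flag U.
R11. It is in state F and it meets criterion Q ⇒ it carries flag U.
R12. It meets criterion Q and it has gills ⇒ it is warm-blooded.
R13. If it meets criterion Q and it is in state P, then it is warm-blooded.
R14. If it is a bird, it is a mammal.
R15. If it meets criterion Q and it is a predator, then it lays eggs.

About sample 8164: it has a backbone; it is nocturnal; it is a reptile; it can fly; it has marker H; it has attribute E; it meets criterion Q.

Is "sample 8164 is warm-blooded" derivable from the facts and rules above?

No

Forward chaining from the given facts derives: is an invertebrate.
Rules concluding "it is warm-blooded": R1 needs "it carries flag U"; R9 needs "it is carnivorous"; R12 needs "it has gills"; R13 needs "it is in state P" — none of these are established.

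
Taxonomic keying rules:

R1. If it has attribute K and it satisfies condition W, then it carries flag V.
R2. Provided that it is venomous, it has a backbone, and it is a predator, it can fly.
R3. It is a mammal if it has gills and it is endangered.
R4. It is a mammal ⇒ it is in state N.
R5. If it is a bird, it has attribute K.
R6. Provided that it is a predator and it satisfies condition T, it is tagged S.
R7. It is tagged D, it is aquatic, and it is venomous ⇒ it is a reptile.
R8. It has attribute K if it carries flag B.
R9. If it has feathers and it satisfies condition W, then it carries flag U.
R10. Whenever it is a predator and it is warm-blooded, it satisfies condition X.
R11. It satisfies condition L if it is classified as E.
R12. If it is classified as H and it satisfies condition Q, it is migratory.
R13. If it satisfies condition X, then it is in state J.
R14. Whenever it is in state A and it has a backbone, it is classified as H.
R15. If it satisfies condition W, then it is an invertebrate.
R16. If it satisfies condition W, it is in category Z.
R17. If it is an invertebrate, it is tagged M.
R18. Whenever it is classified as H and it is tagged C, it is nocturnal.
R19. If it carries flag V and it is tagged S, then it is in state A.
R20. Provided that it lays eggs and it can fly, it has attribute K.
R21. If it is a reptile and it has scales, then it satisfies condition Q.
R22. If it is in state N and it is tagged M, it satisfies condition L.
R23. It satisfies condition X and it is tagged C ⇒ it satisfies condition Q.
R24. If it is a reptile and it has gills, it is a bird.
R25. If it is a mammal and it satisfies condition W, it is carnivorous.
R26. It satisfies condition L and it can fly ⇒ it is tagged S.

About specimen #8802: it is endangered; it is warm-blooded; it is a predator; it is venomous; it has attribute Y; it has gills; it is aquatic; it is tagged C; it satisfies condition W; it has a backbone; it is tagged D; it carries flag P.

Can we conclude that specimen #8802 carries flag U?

Forward chaining from the given facts derives: can fly, is a mammal, is in state N, is a reptile, satisfies condition X, is in state J, is an invertebrate, is in category Z, is tagged M, satisfies condition L, satisfies condition Q, is a bird, is carnivorous, is tagged S, has attribute K, carries flag V, is in state A, is classified as H, is nocturnal, is migratory.
The only rule concluding "it carries flag U" is R9, which needs "it has feathers"; that is never established.

No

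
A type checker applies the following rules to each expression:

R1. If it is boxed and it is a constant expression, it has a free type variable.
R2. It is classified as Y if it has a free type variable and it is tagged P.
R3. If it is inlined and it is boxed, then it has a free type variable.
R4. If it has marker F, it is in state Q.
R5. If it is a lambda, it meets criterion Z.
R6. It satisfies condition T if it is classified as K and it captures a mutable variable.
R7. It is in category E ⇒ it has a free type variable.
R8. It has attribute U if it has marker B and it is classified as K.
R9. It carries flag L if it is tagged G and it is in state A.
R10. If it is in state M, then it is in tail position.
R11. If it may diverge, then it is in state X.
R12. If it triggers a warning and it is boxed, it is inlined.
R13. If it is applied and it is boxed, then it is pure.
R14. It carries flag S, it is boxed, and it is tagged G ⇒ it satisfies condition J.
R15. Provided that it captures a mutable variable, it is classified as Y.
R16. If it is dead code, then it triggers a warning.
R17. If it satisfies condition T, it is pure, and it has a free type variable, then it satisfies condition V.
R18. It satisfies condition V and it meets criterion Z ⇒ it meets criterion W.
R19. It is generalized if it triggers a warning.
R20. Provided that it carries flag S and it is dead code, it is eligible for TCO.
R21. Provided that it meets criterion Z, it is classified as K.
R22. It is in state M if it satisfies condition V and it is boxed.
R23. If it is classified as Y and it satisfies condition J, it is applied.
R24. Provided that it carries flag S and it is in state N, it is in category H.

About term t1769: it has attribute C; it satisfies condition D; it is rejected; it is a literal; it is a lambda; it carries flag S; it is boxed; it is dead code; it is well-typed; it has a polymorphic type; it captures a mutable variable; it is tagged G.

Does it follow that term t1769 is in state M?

By R5 (it is a lambda): it meets criterion Z.
By R14 (it carries flag S, it is boxed, it is tagged G): it satisfies condition J.
By R15 (it captures a mutable variable): it is classified as Y.
By R16 (it is dead code): it triggers a warning.
By R21 (it meets criterion Z): it is classified as K.
By R23 (it is classified as Y, it satisfies condition J): it is applied.
By R6 (it is classified as K, it captures a mutable variable): it satisfies condition T.
By R12 (it triggers a warning, it is boxed): it is inlined.
By R13 (it is applied, it is boxed): it is pure.
By R3 (it is inlined, it is boxed): it has a free type variable.
By R17 (it satisfies condition T, it is pure, it has a free type variable): it satisfies condition V.
By R22 (it satisfies condition V, it is boxed): it is in state M.

Yes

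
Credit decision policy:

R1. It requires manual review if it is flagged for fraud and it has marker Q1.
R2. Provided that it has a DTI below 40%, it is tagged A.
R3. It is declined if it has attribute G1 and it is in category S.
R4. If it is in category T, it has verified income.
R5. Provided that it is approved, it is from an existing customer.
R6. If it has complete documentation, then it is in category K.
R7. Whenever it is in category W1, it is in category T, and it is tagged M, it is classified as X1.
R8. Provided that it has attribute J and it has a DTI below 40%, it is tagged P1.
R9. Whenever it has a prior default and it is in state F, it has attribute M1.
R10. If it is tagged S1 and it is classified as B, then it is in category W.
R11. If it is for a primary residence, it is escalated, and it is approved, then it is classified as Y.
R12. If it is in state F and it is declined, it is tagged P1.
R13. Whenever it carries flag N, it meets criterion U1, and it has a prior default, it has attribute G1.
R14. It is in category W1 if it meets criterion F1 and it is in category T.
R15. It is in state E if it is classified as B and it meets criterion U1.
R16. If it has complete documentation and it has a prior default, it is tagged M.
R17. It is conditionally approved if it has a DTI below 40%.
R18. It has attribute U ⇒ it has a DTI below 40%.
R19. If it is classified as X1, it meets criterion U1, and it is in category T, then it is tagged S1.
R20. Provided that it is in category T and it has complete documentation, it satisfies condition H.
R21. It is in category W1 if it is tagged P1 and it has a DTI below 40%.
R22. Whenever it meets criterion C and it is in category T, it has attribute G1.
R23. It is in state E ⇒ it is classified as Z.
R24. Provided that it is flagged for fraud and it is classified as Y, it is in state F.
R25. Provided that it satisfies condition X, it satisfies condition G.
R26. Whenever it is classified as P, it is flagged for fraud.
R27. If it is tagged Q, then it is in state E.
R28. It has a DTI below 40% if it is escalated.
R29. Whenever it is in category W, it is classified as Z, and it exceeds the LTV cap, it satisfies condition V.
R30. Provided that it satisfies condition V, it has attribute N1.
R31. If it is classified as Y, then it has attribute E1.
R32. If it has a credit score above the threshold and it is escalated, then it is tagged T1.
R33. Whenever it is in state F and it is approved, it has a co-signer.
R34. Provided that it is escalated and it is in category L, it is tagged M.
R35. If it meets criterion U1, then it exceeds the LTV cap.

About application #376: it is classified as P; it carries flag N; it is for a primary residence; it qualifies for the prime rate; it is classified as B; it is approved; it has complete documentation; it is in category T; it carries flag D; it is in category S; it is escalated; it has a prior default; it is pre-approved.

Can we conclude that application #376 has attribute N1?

No

Forward chaining from the given facts derives: has verified income, is from an existing customer, is in category K, is classified as Y, is tagged M, satisfies condition H, is flagged for fraud, has a DTI below 40%, has attribute E1, is tagged A, is conditionally approved, is in state F, has a co-signer, has attribute M1.
The only rule concluding "it has attribute N1" is R30, which needs "it satisfies condition V"; that is never established.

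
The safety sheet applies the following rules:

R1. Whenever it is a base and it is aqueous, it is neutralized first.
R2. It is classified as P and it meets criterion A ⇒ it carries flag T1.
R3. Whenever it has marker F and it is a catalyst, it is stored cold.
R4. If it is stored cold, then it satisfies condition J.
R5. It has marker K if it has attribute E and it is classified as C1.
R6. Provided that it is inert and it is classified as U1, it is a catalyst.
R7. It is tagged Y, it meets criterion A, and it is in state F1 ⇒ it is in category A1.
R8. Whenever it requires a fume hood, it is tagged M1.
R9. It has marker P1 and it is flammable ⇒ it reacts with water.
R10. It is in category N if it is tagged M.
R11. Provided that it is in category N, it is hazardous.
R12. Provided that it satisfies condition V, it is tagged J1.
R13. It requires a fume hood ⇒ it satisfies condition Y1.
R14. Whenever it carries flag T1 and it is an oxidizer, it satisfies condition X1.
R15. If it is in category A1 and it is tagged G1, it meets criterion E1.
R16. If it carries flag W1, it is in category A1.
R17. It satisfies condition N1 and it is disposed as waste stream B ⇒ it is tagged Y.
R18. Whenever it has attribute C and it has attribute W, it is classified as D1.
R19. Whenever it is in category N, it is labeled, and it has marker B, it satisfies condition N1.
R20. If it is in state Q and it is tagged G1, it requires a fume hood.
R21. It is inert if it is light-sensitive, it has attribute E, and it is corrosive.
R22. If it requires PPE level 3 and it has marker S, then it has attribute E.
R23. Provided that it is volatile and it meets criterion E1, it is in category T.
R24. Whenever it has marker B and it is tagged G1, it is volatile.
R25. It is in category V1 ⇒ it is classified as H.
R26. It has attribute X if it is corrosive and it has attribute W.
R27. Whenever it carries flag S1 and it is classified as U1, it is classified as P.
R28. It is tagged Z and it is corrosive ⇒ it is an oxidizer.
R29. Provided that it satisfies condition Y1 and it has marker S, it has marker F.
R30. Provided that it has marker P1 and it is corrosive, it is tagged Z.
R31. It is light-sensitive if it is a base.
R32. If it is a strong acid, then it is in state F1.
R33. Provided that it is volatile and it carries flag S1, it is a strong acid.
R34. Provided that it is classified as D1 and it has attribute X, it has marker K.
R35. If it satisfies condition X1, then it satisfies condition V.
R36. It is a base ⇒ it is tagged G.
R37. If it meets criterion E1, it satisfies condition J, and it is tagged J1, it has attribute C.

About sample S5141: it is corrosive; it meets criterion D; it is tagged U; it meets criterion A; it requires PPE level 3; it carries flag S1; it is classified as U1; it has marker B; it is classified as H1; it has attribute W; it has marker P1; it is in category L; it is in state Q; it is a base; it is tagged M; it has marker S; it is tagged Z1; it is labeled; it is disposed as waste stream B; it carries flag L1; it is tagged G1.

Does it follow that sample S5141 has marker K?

Yes

By R10 (it is tagged M): it is in category N.
By R19 (it is in category N, it is labeled, it has marker B): it satisfies condition N1.
By R20 (it is in state Q, it is tagged G1): it requires a fume hood.
By R22 (it requires PPE level 3, it has marker S): it has attribute E.
By R24 (it has marker B, it is tagged G1): it is volatile.
By R26 (it is corrosive, it has attribute W): it has attribute X.
By R27 (it carries flag S1, it is classified as U1): it is classified as P.
By R30 (it has marker P1, it is corrosive): it is tagged Z.
By R31 (it is a base): it is light-sensitive.
By R33 (it is volatile, it carries flag S1): it is a strong acid.
By R2 (it is classified as P, it meets criterion A): it carries flag T1.
By R13 (it requires a fume hood): it satisfies condition Y1.
By R17 (it satisfies condition N1, it is disposed as waste stream B): it is tagged Y.
By R21 (it is light-sensitive, it has attribute E, it is corrosive): it is inert.
By R28 (it is tagged Z, it is corrosive): it is an oxidizer.
By R29 (it satisfies condition Y1, it has marker S): it has marker F.
By R32 (it is a strong acid): it is in state F1.
By R6 (it is inert, it is classified as U1): it is a catalyst.
By R7 (it is tagged Y, it meets criterion A, it is in state F1): it is in category A1.
By R14 (it carries flag T1, it is an oxidizer): it satisfies condition X1.
By R15 (it is in category A1, it is tagged G1): it meets criterion E1.
By R35 (it satisfies condition X1): it satisfies condition V.
By R3 (it has marker F, it is a catalyst): it is stored cold.
By R4 (it is stored cold): it satisfies condition J.
By R12 (it satisfies condition V): it is tagged J1.
By R37 (it meets criterion E1, it satisfies condition J, it is tagged J1): it has attribute C.
By R18 (it has attribute C, it has attribute W): it is classified as D1.
By R34 (it is classified as D1, it has attribute X): it has marker K.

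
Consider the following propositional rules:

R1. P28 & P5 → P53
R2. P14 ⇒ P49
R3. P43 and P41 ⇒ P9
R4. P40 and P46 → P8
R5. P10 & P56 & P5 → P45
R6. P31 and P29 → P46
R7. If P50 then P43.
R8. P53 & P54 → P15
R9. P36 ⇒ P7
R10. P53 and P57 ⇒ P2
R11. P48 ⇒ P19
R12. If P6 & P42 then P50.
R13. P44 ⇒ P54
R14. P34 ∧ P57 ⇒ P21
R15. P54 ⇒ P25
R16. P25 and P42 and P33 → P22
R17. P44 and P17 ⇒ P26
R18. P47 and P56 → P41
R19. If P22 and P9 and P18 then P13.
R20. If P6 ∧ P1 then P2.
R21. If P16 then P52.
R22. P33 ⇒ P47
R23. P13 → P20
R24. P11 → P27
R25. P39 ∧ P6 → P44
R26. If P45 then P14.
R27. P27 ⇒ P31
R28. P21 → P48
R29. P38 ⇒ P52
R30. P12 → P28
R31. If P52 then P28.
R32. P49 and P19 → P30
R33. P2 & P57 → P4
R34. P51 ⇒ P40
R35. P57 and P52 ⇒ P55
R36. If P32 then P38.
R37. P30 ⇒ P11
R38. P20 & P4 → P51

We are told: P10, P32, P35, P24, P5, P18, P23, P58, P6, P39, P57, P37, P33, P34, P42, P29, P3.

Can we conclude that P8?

No

Forward chaining from the given facts derives: P50, P21, P47, P44, P48, P38, P43, P19, P54, P25, P22, P52, P28, P55, P53, P15, P2, P4.
The only rule concluding P8 is R4, which needs P40; that is never established.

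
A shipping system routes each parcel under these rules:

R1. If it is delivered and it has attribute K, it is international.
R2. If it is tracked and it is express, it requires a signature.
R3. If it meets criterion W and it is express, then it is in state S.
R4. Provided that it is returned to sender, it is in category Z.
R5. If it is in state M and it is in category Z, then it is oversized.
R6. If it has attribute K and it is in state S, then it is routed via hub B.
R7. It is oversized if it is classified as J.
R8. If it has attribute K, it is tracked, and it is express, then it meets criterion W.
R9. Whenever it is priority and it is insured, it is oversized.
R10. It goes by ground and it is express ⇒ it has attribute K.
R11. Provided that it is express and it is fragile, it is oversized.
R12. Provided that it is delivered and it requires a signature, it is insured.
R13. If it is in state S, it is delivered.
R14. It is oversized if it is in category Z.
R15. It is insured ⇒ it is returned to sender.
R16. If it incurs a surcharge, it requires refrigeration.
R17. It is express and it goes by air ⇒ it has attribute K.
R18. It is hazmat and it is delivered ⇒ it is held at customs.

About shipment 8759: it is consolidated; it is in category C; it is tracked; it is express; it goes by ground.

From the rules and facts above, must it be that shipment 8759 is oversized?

Yes

By R2 (it is tracked, it is express): it requires a signature.
By R10 (it goes by ground, it is express): it has attribute K.
By R8 (it has attribute K, it is tracked, it is express): it meets criterion W.
By R3 (it meets criterion W, it is express): it is in state S.
By R13 (it is in state S): it is delivered.
By R12 (it is delivered, it requires a signature): it is insured.
By R15 (it is insured): it is returned to sender.
By R4 (it is returned to sender): it is in category Z.
By R14 (it is in category Z): it is oversized.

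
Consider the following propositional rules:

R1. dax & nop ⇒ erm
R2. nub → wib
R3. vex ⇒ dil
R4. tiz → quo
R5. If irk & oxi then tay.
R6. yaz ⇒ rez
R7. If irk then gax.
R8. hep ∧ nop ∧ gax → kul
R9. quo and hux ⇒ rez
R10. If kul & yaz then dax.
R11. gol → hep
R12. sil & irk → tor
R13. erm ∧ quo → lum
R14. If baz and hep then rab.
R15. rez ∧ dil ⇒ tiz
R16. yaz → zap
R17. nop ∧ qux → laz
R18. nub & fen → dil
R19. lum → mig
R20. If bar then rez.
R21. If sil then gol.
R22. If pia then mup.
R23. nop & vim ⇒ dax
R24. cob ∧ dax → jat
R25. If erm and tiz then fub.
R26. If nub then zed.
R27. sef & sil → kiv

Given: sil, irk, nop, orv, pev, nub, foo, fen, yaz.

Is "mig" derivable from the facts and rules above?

Yes

rez  (by R6: yaz)
gax  (by R7: irk)
dil  (by R18: nub, fen)
gol  (by R21: sil)
hep  (by R11: gol)
tiz  (by R15: rez, dil)
quo  (by R4: tiz)
kul  (by R8: hep, nop, gax)
dax  (by R10: kul, yaz)
erm  (by R1: dax, nop)
lum  (by R13: erm, quo)
mig  (by R19: lum)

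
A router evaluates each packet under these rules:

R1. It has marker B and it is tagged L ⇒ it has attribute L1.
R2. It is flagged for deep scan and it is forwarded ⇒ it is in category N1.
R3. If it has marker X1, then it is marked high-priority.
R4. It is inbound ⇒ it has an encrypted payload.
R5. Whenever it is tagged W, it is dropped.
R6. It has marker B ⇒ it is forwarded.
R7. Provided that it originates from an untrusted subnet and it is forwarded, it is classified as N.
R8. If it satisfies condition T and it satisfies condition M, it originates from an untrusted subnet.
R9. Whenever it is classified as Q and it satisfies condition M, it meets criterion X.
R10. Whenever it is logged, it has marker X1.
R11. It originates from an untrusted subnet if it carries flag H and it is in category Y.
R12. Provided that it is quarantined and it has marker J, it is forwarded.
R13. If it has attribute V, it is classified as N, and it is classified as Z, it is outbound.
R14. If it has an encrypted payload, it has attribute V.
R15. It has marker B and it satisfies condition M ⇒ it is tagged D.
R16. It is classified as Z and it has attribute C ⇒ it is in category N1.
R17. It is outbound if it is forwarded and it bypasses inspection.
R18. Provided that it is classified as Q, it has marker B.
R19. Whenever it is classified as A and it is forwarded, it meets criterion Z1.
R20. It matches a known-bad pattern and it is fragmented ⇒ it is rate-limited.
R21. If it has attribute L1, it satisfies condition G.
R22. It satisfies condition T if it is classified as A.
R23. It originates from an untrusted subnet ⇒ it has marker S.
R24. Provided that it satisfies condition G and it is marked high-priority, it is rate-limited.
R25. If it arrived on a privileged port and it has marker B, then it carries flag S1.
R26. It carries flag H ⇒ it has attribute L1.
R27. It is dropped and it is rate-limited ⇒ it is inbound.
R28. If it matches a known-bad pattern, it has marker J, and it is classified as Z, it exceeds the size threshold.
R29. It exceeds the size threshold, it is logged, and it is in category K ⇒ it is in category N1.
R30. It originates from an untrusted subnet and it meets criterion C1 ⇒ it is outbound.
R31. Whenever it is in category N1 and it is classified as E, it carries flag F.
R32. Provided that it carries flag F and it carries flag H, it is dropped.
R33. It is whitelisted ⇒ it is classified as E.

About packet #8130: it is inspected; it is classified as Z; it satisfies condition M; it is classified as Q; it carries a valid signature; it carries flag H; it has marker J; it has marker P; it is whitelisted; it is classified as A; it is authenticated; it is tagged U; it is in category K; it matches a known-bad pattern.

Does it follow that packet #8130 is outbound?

No

Forward chaining from the given facts derives: meets criterion X, has marker B, satisfies condition T, has attribute L1, exceeds the size threshold, is classified as E, is forwarded, originates from an untrusted subnet, is tagged D, meets criterion Z1, satisfies condition G, has marker S, is classified as N.
Rules concluding "it is outbound": R13 needs "it has attribute V"; R17 needs "it bypasses inspection"; R30 needs "it meets criterion C1" — none of these are established.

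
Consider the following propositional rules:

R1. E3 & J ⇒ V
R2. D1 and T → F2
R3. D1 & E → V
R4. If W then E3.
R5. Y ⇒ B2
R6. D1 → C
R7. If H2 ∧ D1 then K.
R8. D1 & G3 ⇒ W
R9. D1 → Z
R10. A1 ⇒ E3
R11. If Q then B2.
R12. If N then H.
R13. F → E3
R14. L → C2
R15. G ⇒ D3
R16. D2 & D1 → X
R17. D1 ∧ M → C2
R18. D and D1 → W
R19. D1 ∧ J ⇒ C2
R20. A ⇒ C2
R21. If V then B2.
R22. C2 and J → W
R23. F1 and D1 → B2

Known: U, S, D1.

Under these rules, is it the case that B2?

No

Forward chaining from the given facts derives: C, Z.
Rules concluding B2: R5 needs Y; R11 needs Q; R21 needs V; R23 needs F1 — none of these are established.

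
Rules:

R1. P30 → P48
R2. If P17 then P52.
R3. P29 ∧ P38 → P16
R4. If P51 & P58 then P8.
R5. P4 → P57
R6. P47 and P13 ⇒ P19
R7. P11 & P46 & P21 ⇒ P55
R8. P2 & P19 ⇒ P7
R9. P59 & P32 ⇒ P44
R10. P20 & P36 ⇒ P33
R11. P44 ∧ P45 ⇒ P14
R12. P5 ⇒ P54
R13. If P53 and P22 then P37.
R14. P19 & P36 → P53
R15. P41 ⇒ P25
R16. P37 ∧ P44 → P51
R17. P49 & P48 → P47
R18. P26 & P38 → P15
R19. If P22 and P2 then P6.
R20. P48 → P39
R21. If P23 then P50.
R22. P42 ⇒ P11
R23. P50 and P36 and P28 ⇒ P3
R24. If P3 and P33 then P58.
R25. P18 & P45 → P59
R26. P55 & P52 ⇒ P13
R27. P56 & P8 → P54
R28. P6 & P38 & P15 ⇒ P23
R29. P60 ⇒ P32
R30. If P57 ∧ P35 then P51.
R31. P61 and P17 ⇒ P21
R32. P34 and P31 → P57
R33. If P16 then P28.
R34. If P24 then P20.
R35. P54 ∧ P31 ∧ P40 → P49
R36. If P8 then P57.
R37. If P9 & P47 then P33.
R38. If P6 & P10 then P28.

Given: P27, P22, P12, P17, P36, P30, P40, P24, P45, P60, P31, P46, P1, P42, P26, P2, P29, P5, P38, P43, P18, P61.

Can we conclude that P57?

P48  (by R1: P30)
P52  (by R2: P17)
P16  (by R3: P29, P38)
P54  (by R12: P5)
P15  (by R18: P26, P38)
P6  (by R19: P22, P2)
P11  (by R22: P42)
P59  (by R25: P18, P45)
P23  (by R28: P6, P38, P15)
P32  (by R29: P60)
P21  (by R31: P61, P17)
P28  (by R33: P16)
P20  (by R34: P24)
P49  (by R35: P54, P31, P40)
P55  (by R7: P11, P46, P21)
P44  (by R9: P59, P32)
P33  (by R10: P20, P36)
P47  (by R17: P49, P48)
P50  (by R21: P23)
P3  (by R23: P50, P36, P28)
P58  (by R24: P3, P33)
P13  (by R26: P55, P52)
P19  (by R6: P47, P13)
P53  (by R14: P19, P36)
P37  (by R13: P53, P22)
P51  (by R16: P37, P44)
P8  (by R4: P51, P58)
P57  (by R36: P8)

Yes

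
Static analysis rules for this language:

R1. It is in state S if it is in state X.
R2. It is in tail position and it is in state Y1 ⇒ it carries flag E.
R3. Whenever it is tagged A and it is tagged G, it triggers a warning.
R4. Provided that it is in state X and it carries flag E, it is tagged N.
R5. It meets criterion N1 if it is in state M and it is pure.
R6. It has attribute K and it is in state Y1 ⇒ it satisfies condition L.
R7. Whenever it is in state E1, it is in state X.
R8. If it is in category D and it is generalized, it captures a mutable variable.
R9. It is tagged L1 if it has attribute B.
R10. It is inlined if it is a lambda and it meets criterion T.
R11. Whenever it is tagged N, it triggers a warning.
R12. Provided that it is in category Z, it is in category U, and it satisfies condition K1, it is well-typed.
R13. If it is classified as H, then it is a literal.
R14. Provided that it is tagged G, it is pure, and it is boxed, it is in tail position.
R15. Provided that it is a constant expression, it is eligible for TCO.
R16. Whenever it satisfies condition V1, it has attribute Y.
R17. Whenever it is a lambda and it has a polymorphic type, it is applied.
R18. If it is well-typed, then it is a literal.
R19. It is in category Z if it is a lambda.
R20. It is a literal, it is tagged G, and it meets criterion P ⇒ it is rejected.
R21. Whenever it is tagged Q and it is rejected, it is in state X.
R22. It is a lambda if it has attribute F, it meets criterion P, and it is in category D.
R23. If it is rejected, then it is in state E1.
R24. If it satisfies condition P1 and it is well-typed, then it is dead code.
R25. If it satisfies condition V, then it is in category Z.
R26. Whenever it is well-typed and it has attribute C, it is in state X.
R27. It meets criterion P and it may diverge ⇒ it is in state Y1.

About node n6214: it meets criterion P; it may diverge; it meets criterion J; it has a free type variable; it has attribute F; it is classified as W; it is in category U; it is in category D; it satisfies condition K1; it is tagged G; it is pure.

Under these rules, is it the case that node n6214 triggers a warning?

No

Forward chaining from the given facts derives: is a lambda, is in state Y1, is in category Z, is well-typed, is a literal, is rejected, is in state E1, is in state X, is in state S.
Rules concluding "it triggers a warning": R3 needs "it is tagged A"; R11 needs "it is tagged N" — none of these are established.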